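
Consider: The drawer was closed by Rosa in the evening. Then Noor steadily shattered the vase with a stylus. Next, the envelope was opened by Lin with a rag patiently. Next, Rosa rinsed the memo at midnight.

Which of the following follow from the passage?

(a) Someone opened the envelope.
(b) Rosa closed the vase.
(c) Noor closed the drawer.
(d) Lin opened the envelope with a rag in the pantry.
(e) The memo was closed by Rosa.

(a) Entailed — the original entails any weakening of itself; this just drops 'with a rag', 'patiently' and generalizes the agent.
(b) Not entailed — Rosa closed the drawer, not the vase; the vase belongs to the shattering event.
(c) Not entailed — the passage has Rosa closing the drawer, not Noor.
(d) Not entailed — 'in the pantry' adds information not in the original event.
(e) Not entailed — Rosa closed the drawer, not the memo; the memo belongs to the rinsing event.

(a)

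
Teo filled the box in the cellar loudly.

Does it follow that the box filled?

'Teo filled the box' is the causative; it entails the inchoative 'the box filled'.

yes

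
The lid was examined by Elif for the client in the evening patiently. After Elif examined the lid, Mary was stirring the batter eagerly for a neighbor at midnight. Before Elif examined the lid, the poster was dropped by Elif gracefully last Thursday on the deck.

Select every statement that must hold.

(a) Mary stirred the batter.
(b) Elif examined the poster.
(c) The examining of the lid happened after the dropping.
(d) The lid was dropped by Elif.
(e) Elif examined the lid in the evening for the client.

(a) Entailed — 'stir' is an activity; 'was stirring' entails that some stirring happened, so 'stirred' holds.
(b) Not entailed — Elif examined the lid, not the poster; the poster belongs to the dropping event.
(c) Entailed — the narrative places the dropping before the examining.
(d) Not entailed — Elif dropped the poster, not the lid; the lid belongs to the examining event.
(e) Entailed — dropping 'patiently' leaves a sub-description the original still satisfies.

(a), (c), (e)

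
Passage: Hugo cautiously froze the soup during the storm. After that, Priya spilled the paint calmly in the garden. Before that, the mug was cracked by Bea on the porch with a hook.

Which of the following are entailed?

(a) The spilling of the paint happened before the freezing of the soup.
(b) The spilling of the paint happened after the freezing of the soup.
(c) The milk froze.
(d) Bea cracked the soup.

(b)

(a) Not entailed — the narrative places the freezing before the spilling, not after.
(b) Entailed — the narrative places the freezing before the spilling.
(c) Not entailed — the soup is what froze, not the milk.
(d) Not entailed — Bea cracked the mug, not the soup; the soup belongs to the freezing event.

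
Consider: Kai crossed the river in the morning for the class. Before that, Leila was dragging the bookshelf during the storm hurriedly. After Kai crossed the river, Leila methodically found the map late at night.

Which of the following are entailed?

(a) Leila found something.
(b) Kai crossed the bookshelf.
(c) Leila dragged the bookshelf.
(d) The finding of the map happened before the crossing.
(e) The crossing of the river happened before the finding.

(a), (c), (e)

(a) Entailed — this follows by dropping conjuncts from the finding event's description.
(b) Not entailed — Kai crossed the river, not the bookshelf; the bookshelf belongs to the dragging event.
(c) Entailed — 'drag' is an activity; 'was dragging' entails that some dragging happened, so 'dragged' holds.
(d) Not entailed — the narrative places the crossing before the finding, not after.
(e) Entailed — the narrative places the crossing before the finding.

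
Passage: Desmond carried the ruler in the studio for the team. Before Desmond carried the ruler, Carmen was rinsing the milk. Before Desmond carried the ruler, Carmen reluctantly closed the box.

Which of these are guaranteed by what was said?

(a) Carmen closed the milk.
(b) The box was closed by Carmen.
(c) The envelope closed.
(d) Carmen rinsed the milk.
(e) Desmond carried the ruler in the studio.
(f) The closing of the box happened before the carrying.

(a) Not entailed — Carmen closed the box, not the milk; the milk belongs to the rinsing event.
(b) Entailed — the original entails any weakening of itself; this just drops 'reluctantly'.
(c) Not entailed — the box is what closed, not the envelope.
(d) Entailed — 'rinse' is an activity; 'was rinsing' entails that some rinsing happened, so 'rinsed' holds.
(e) Entailed — every conjunct here is already in the original carrying event.
(f) Entailed — the narrative places the closing before the carrying.

(b), (d), (e), (f)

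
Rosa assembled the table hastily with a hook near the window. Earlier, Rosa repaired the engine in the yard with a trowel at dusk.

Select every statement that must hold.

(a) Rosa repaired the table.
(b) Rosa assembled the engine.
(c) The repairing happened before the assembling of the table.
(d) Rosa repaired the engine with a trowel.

(a) Not entailed — Rosa repaired the engine, not the table; the table belongs to the assembling event.
(b) Not entailed — Rosa assembled the table, not the engine; the engine belongs to the repairing event.
(c) Entailed — the narrative places the repairing before the assembling.
(d) Entailed — every conjunct here is already in the original repairing event.

(c), (d)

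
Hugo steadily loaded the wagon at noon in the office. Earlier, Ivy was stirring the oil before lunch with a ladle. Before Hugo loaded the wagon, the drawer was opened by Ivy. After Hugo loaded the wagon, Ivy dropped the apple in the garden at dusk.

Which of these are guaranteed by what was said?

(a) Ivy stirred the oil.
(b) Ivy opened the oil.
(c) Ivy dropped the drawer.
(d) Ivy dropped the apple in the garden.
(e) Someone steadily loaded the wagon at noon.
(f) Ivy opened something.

(a) Entailed — 'stir' is an activity; 'was stirring' entails that some stirring happened, so 'stirred' holds.
(b) Not entailed — Ivy opened the drawer, not the oil; the oil belongs to the stirring event.
(c) Not entailed — Ivy dropped the apple, not the drawer; the drawer belongs to the opening event.
(d) Entailed — the original entails any weakening of itself; this just drops 'at dusk'.
(e) Entailed — the original entails any weakening of itself; this just drops 'in the office' and generalizes the agent.
(f) Entailed — every conjunct here is already in the original opening event.

(a), (d), (e), (f)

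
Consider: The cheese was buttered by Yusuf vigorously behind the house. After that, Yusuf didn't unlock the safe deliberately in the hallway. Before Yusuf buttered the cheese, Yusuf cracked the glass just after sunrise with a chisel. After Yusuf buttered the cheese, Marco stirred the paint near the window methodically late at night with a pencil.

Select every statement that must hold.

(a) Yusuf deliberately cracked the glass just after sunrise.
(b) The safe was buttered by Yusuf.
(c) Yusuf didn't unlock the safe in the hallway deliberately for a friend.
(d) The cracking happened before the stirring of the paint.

(c), (d)

(a) Not entailed — 'deliberately' adds information not in the original event.
(b) Not entailed — Yusuf buttered the cheese, not the safe; the safe belongs to the unlocking event.
(c) Entailed — under negation, adding a further restriction is entailed: if no such unlocking event occurred, none occurred for a friend either.
(d) Entailed — the narrative places the cracking before the stirring.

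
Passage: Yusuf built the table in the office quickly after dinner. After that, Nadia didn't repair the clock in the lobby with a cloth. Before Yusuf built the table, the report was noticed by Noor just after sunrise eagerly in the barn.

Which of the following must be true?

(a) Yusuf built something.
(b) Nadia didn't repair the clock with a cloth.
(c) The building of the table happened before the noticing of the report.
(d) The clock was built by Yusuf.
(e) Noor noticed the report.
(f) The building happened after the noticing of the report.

(a) Entailed — dropping 'in the office', 'after dinner', 'quickly' and generalizing the patient leaves a sub-description the original still satisfies.
(b) Not entailed — dropping 'in the lobby' under negation is not valid — the original leaves open that Nadia repaired the clock some other way.
(c) Not entailed — the narrative places the noticing before the building, not after.
(d) Not entailed — Yusuf built the table, not the clock; the clock belongs to the repairing event.
(e) Entailed — every conjunct here is already in the original noticing event.
(f) Entailed — the narrative places the noticing before the building.

(a), (e), (f)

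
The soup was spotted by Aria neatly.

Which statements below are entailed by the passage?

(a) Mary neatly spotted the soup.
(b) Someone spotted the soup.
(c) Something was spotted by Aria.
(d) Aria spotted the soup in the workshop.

(b), (c)

(a) Not entailed — the passage has Aria spotting the soup, not Mary.
(b) Entailed — the original entails any weakening of itself; this just drops 'neatly' and generalizes the agent.
(c) Entailed — every conjunct here is already in the original spotting event.
(d) Not entailed — 'in the workshop' adds information not in the original event.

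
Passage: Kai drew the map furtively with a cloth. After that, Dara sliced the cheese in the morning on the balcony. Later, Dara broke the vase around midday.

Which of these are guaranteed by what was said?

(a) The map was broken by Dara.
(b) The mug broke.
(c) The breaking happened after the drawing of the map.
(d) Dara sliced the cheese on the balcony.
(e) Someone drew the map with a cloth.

(a) Not entailed — Dara broke the vase, not the map; the map belongs to the drawing event.
(b) Not entailed — the vase is what broke, not the mug.
(c) Entailed — the narrative places the drawing before the breaking.
(d) Entailed — dropping 'in the morning' leaves a sub-description the original still satisfies.
(e) Entailed — every conjunct here is already in the original drawing event.

(c), (d), (e)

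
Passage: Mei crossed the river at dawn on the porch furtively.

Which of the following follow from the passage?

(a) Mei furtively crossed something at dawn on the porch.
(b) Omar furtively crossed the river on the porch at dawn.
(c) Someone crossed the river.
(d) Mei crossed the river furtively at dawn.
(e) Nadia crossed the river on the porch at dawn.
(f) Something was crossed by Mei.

(a) Entailed — the original entails any weakening of itself; this just generalizes the patient.
(b) Not entailed — the passage has Mei crossing the river, not Omar.
(c) Entailed — this follows by dropping conjuncts from the crossing event's description.
(d) Entailed — every conjunct here is already in the original crossing event.
(e) Not entailed — the passage has Mei crossing the river, not Nadia.
(f) Entailed — dropping 'on the porch', 'furtively', 'at dawn' and generalizing the patient leaves a sub-description the original still satisfies.

(a), (c), (d), (f)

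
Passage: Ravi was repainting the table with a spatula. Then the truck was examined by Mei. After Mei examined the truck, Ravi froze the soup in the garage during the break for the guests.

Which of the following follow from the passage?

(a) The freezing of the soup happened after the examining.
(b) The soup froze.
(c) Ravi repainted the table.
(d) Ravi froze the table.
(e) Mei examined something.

(a) Entailed — the narrative places the examining before the freezing.
(b) Entailed — 'Ravi froze the soup' is causative; it entails the inchoative 'the soup froze'.
(c) Not entailed — 'was repainting' is progressive on an accomplishment; it does not entail the completed 'repainted'.
(d) Not entailed — Ravi froze the soup, not the table; the table belongs to the repainting event.
(e) Entailed — this follows by dropping conjuncts from the examining event's description.

(a), (b), (e)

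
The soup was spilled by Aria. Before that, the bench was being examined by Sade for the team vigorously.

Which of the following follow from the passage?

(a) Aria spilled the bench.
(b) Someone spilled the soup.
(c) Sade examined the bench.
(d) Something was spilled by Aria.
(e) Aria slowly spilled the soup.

(a) Not entailed — Aria spilled the soup, not the bench; the bench belongs to the examining event.
(b) Entailed — generalizing the agent leaves a sub-description the original still satisfies.
(c) Entailed — 'examine' is an activity; 'was examining' entails that some examining happened, so 'examined' holds.
(d) Entailed — the original entails any weakening of itself; this just generalizes the patient.
(e) Not entailed — 'slowly' adds information not in the original event.

(b), (c), (d)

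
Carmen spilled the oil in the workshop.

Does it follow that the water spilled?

no

Nothing is said about any water; only the oil is affected.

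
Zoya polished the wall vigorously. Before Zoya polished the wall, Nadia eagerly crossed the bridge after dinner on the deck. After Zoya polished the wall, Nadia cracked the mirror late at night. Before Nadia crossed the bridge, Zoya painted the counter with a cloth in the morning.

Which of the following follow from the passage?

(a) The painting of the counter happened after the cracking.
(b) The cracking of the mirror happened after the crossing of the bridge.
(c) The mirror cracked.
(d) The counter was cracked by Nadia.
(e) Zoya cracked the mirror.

(a) Not entailed — the narrative places the painting before the cracking, not after.
(b) Entailed — the narrative places the crossing before the cracking.
(c) Entailed — 'Nadia cracked the mirror' is causative; it entails the inchoative 'the mirror cracked'.
(d) Not entailed — Nadia cracked the mirror, not the counter; the counter belongs to the painting event.
(e) Not entailed — the passage has Nadia cracking the mirror, not Zoya.

(b), (c)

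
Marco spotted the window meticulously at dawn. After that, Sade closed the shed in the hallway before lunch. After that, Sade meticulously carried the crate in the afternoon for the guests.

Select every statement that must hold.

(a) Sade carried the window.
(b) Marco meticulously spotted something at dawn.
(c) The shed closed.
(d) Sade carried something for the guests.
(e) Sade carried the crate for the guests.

(a) Not entailed — Sade carried the crate, not the window; the window belongs to the spotting event.
(b) Entailed — the original entails any weakening of itself; this just generalizes the patient.
(c) Entailed — 'Sade closed the shed' is causative; it entails the inchoative 'the shed closed'.
(d) Entailed — the original entails any weakening of itself; this just drops 'meticulously', 'in the afternoon' and generalizes the patient.
(e) Entailed — this follows by dropping conjuncts from the carrying event's description.

(b), (c), (d), (e)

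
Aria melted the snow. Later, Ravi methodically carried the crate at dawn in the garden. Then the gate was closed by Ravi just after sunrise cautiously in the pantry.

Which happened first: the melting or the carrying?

the melting

The connectives place the melting before the carrying.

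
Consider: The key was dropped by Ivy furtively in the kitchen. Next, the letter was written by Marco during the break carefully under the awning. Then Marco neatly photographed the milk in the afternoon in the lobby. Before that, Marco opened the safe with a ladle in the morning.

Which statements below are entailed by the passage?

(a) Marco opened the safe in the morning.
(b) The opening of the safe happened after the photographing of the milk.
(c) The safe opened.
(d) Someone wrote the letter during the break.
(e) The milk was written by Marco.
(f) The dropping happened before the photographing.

(a), (c), (d), (f)

(a) Entailed — dropping 'with a ladle' leaves a sub-description the original still satisfies.
(b) Not entailed — the narrative places the opening before the photographing, not after.
(c) Entailed — 'Marco opened the safe' is causative; it entails the inchoative 'the safe opened'.
(d) Entailed — the original entails any weakening of itself; this just drops 'carefully', 'under the awning' and generalizes the agent.
(e) Not entailed — Marco wrote the letter, not the milk; the milk belongs to the photographing event.
(f) Entailed — the narrative places the dropping before the photographing.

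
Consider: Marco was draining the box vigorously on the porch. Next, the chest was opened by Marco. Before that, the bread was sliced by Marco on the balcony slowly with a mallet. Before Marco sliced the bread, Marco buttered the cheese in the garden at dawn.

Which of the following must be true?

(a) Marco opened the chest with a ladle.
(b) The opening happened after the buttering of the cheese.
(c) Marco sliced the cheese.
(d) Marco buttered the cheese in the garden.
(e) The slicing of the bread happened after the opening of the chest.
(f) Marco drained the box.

(a) Not entailed — 'with a ladle' adds information not in the original event.
(b) Entailed — the narrative places the buttering before the opening.
(c) Not entailed — Marco sliced the bread, not the cheese; the cheese belongs to the buttering event.
(d) Entailed — dropping 'at dawn' leaves a sub-description the original still satisfies.
(e) Not entailed — the narrative places the slicing before the opening, not after.
(f) Not entailed — 'was draining' is progressive on an accomplishment; it does not entail the completed 'drained'.

(b), (d)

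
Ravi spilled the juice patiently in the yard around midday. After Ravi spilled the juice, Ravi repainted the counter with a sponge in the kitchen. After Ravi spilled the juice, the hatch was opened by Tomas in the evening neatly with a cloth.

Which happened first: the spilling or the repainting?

The connectives place the spilling before the repainting.

the spilling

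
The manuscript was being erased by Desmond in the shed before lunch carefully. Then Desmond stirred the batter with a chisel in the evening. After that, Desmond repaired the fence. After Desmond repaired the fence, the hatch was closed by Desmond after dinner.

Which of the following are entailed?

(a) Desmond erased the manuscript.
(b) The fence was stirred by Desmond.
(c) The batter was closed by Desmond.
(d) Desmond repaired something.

(a) Not entailed — 'was erasing' is progressive on an accomplishment; it does not entail the completed 'erased'.
(b) Not entailed — Desmond stirred the batter, not the fence; the fence belongs to the repairing event.
(c) Not entailed — Desmond closed the hatch, not the batter; the batter belongs to the stirring event.
(d) Entailed — generalizing the patient leaves a sub-description the original still satisfies.

(d)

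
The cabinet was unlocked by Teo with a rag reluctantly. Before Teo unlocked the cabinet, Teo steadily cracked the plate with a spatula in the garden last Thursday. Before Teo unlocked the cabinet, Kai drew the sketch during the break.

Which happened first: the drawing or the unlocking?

The connectives place the drawing before the unlocking.

the drawing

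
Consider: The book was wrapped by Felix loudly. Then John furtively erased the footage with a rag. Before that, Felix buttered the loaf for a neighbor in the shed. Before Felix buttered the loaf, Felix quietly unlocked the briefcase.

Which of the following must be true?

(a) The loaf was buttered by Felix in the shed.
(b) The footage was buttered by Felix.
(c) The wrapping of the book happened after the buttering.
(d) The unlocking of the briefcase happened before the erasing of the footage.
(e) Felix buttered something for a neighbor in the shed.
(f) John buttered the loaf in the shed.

(a), (d), (e)

(a) Entailed — every conjunct here is already in the original buttering event.
(b) Not entailed — Felix buttered the loaf, not the footage; the footage belongs to the erasing event.
(c) Not entailed — the narrative doesn't order the buttering relative to the wrapping.
(d) Entailed — the narrative places the unlocking before the erasing.
(e) Entailed — this follows by dropping conjuncts from the buttering event's description.
(f) Not entailed — the passage has Felix buttering the loaf, not John.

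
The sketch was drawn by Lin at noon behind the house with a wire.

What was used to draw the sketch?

a wire

'with a wire' marks the instrument of the drawing event.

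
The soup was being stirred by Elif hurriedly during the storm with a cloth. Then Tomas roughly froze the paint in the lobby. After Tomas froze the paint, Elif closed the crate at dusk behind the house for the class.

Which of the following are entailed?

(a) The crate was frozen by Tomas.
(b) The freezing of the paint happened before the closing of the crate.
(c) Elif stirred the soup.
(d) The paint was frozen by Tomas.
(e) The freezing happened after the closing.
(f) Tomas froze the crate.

(b), (c), (d)

(a) Not entailed — Tomas froze the paint, not the crate; the crate belongs to the closing event.
(b) Entailed — the narrative places the freezing before the closing.
(c) Entailed — 'stir' is an activity; 'was stirring' entails that some stirring happened, so 'stirred' holds.
(d) Entailed — this follows by dropping conjuncts from the freezing event's description.
(e) Not entailed — the narrative places the freezing before the closing, not after.
(f) Not entailed — Tomas froze the paint, not the crate; the crate belongs to the closing event.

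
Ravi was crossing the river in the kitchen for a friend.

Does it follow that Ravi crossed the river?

no

'was crossing' is progressive; for an accomplishment like 'cross the river', it doesn't entail completion.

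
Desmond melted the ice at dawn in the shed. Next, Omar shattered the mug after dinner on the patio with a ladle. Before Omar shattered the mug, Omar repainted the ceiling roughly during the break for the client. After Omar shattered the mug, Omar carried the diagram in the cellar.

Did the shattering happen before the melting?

no

The narrative orders the melting before the shattering.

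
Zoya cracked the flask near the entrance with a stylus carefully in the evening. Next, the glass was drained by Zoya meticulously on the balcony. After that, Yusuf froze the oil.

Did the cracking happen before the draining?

The narrative orders the cracking before the draining.

yes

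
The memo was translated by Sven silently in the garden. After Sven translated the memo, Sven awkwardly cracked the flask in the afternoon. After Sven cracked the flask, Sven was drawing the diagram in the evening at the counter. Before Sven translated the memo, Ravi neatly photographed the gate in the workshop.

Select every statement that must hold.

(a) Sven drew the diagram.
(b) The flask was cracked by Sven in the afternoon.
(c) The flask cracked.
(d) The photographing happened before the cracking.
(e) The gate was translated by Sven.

(a) Not entailed — 'was drawing' is progressive on an accomplishment; it does not entail the completed 'drew'.
(b) Entailed — every conjunct here is already in the original cracking event.
(c) Entailed — 'Sven cracked the flask' is causative; it entails the inchoative 'the flask cracked'.
(d) Entailed — the narrative places the photographing before the cracking.
(e) Not entailed — Sven translated the memo, not the gate; the gate belongs to the photographing event.

(b), (c), (d)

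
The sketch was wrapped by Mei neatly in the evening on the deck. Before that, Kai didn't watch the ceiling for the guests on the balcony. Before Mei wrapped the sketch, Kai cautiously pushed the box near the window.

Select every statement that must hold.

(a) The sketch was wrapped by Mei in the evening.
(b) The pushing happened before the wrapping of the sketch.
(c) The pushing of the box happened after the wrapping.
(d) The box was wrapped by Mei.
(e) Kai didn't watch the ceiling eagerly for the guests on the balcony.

(a), (b), (e)

(a) Entailed — every conjunct here is already in the original wrapping event.
(b) Entailed — the narrative places the pushing before the wrapping.
(c) Not entailed — the narrative places the pushing before the wrapping, not after.
(d) Not entailed — Mei wrapped the sketch, not the box; the box belongs to the pushing event.
(e) Entailed — under negation, adding a further restriction is entailed: if no such watching event occurred, none occurred eagerly either.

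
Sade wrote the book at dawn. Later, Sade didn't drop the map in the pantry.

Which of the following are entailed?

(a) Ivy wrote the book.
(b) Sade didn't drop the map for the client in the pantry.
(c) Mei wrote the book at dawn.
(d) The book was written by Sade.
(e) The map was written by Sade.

(a) Not entailed — the passage has Sade writing the book, not Ivy.
(b) Entailed — under negation, adding a further restriction is entailed: if no such dropping event occurred, none occurred for the client either.
(c) Not entailed — the passage has Sade writing the book, not Mei.
(d) Entailed — every conjunct here is already in the original writing event.
(e) Not entailed — Sade wrote the book, not the map; the map belongs to the dropping event.

(b), (d)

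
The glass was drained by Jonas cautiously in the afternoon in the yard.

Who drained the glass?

Jonas

'Jonas' marks the agent of the draining event.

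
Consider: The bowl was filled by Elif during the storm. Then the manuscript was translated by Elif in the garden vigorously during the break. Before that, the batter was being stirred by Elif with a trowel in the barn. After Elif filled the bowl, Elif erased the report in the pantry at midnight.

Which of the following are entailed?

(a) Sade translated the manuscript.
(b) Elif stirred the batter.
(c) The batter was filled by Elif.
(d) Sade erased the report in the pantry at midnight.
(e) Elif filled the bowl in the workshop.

(a) Not entailed — the passage has Elif translating the manuscript, not Sade.
(b) Entailed — 'stir' is an activity; 'was stirring' entails that some stirring happened, so 'stirred' holds.
(c) Not entailed — Elif filled the bowl, not the batter; the batter belongs to the stirring event.
(d) Not entailed — the passage has Elif erasing the report, not Sade.
(e) Not entailed — 'in the workshop' adds information not in the original event.

(b)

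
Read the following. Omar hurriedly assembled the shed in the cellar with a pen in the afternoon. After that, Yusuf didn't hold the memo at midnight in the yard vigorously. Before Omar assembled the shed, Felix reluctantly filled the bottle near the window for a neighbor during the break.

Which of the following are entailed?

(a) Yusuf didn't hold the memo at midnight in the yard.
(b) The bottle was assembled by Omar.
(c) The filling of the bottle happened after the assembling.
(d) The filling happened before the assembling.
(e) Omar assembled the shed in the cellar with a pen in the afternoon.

(a) Not entailed — dropping 'vigorously' under negation is not valid — the original leaves open that Yusuf held the memo some other way.
(b) Not entailed — Omar assembled the shed, not the bottle; the bottle belongs to the filling event.
(c) Not entailed — the narrative places the filling before the assembling, not after.
(d) Entailed — the narrative places the filling before the assembling.
(e) Entailed — the original entails any weakening of itself; this just drops 'hurriedly'.

(d), (e)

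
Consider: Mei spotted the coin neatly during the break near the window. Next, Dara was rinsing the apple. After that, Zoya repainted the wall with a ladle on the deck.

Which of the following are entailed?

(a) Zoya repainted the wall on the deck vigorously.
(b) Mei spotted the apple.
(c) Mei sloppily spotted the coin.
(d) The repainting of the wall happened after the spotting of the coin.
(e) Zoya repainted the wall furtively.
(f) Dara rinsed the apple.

(a) Not entailed — 'vigorously' adds information not in the original event.
(b) Not entailed — Mei spotted the coin, not the apple; the apple belongs to the rinsing event.
(c) Not entailed — 'sloppily' adds a manner not in (and inconsistent with) the original.
(d) Entailed — the narrative places the spotting before the repainting.
(e) Not entailed — 'furtively' adds information not in the original event.
(f) Entailed — 'rinse' is an activity; 'was rinsing' entails that some rinsing happened, so 'rinsed' holds.

(d), (f)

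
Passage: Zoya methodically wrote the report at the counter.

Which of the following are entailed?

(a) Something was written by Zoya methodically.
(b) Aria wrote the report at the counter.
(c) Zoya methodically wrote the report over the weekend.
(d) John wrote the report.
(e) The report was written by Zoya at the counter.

(a) Entailed — this follows by dropping conjuncts from the writing event's description.
(b) Not entailed — the passage has Zoya writing the report, not Aria.
(c) Not entailed — 'over the weekend' adds information not in the original event.
(d) Not entailed — the passage has Zoya writing the report, not John.
(e) Entailed — dropping 'methodically' leaves a sub-description the original still satisfies.

(a), (e)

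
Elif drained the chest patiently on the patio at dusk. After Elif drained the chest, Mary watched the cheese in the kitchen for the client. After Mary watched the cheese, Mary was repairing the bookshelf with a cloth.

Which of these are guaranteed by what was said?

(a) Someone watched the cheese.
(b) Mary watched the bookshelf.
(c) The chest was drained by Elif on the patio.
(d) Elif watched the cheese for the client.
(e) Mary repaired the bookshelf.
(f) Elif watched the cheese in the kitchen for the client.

(a) Entailed — dropping 'in the kitchen', 'for the client' and generalizing the agent leaves a sub-description the original still satisfies.
(b) Not entailed — Mary watched the cheese, not the bookshelf; the bookshelf belongs to the repairing event.
(c) Entailed — dropping 'patiently', 'at dusk' leaves a sub-description the original still satisfies.
(d) Not entailed — the passage has Mary watching the cheese, not Elif.
(e) Not entailed — 'was repairing' is progressive on an accomplishment; it does not entail the completed 'repaired'.
(f) Not entailed — the passage has Mary watching the cheese, not Elif.

(a), (c)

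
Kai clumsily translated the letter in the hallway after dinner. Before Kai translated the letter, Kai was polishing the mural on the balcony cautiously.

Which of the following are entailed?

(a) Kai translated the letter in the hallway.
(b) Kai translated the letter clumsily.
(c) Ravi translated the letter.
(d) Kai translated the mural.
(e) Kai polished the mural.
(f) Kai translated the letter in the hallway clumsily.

(a) Entailed — this follows by dropping conjuncts from the translating event's description.
(b) Entailed — every conjunct here is already in the original translating event.
(c) Not entailed — the passage has Kai translating the letter, not Ravi.
(d) Not entailed — Kai translated the letter, not the mural; the mural belongs to the polishing event.
(e) Entailed — 'polish' is an activity; 'was polishing' entails that some polishing happened, so 'polished' holds.
(f) Entailed — this follows by dropping conjuncts from the translating event's description.

(a), (b), (e), (f)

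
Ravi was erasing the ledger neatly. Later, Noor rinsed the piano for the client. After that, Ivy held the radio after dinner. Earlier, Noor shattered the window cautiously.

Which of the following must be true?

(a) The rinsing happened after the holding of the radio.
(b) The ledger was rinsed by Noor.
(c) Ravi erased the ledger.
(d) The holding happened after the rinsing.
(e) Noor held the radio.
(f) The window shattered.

(a) Not entailed — the narrative places the rinsing before the holding, not after.
(b) Not entailed — Noor rinsed the piano, not the ledger; the ledger belongs to the erasing event.
(c) Not entailed — 'was erasing' is progressive on an accomplishment; it does not entail the completed 'erased'.
(d) Entailed — the narrative places the rinsing before the holding.
(e) Not entailed — the passage has Ivy holding the radio, not Noor.
(f) Entailed — 'Noor shattered the window' is causative; it entails the inchoative 'the window shattered'.

(d), (f)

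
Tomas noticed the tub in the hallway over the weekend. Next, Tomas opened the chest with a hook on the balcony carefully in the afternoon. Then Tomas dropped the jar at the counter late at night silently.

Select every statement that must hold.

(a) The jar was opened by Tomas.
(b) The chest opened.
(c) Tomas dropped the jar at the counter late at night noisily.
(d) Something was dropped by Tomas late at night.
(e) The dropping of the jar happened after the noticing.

(b), (d), (e)

(a) Not entailed — Tomas opened the chest, not the jar; the jar belongs to the dropping event.
(b) Entailed — 'Tomas opened the chest' is causative; it entails the inchoative 'the chest opened'.
(c) Not entailed — 'noisily' adds a manner not in (and inconsistent with) the original.
(d) Entailed — every conjunct here is already in the original dropping event.
(e) Entailed — the narrative places the noticing before the dropping.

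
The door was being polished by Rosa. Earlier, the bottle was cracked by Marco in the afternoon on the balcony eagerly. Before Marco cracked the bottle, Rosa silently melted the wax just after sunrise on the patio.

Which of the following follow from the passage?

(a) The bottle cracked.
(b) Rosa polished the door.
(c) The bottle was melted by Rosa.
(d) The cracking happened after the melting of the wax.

(a) Entailed — 'Marco cracked the bottle' is causative; it entails the inchoative 'the bottle cracked'.
(b) Entailed — 'polish' is an activity; 'was polishing' entails that some polishing happened, so 'polished' holds.
(c) Not entailed — Rosa melted the wax, not the bottle; the bottle belongs to the cracking event.
(d) Entailed — the narrative places the melting before the cracking.

(a), (b), (d)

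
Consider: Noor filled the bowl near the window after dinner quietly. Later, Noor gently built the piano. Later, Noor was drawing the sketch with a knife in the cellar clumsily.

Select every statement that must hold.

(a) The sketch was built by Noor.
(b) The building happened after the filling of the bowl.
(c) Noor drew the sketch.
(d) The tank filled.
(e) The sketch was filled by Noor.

(a) Not entailed — Noor built the piano, not the sketch; the sketch belongs to the drawing event.
(b) Entailed — the narrative places the filling before the building.
(c) Not entailed — 'was drawing' is progressive on an accomplishment; it does not entail the completed 'drew'.
(d) Not entailed — the bowl is what filled, not the tank.
(e) Not entailed — Noor filled the bowl, not the sketch; the sketch belongs to the drawing event.

(b)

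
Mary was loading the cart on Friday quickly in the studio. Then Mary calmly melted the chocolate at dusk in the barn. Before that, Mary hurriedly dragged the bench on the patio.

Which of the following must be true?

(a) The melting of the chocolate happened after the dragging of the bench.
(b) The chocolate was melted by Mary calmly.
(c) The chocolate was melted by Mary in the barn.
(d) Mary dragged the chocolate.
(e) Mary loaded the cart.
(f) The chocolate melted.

(a), (b), (c), (f)

(a) Entailed — the narrative places the dragging before the melting.
(b) Entailed — every conjunct here is already in the original melting event.
(c) Entailed — this follows by dropping conjuncts from the melting event's description.
(d) Not entailed — Mary dragged the bench, not the chocolate; the chocolate belongs to the melting event.
(e) Not entailed — 'was loading' is progressive on an accomplishment; it does not entail the completed 'loaded'.
(f) Entailed — 'Mary melted the chocolate' is causative; it entails the inchoative 'the chocolate melted'.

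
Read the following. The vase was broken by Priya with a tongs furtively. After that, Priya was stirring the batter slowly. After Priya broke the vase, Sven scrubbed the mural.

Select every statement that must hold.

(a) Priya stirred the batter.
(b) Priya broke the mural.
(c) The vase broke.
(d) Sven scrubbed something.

(a) Entailed — 'stir' is an activity; 'was stirring' entails that some stirring happened, so 'stirred' holds.
(b) Not entailed — Priya broke the vase, not the mural; the mural belongs to the scrubbing event.
(c) Entailed — 'Priya broke the vase' is causative; it entails the inchoative 'the vase broke'.
(d) Entailed — generalizing the patient leaves a sub-description the original still satisfies.

(a), (c), (d)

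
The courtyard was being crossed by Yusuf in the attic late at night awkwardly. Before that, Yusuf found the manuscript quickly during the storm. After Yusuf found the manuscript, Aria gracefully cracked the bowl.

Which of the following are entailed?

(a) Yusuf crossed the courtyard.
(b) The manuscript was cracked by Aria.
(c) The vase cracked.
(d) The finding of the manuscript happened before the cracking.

(a) Not entailed — 'was crossing' is progressive on an accomplishment; it does not entail the completed 'crossed'.
(b) Not entailed — Aria cracked the bowl, not the manuscript; the manuscript belongs to the finding event.
(c) Not entailed — the bowl is what cracked, not the vase.
(d) Entailed — the narrative places the finding before the cracking.

(d)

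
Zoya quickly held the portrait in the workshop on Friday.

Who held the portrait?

'Zoya' marks the agent of the holding event.

Zoya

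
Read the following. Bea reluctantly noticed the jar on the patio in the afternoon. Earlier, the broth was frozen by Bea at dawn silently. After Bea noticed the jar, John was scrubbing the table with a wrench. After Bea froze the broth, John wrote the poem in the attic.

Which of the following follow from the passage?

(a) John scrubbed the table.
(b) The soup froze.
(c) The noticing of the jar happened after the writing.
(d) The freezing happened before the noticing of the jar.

(a) Entailed — 'scrub' is an activity; 'was scrubbing' entails that some scrubbing happened, so 'scrubbed' holds.
(b) Not entailed — the broth is what froze, not the soup.
(c) Not entailed — the narrative doesn't order the writing relative to the noticing.
(d) Entailed — the narrative places the freezing before the noticing.

(a), (d)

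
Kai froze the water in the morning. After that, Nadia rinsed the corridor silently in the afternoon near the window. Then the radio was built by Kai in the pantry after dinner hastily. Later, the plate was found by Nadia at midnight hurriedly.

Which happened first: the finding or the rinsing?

The connectives place the rinsing before the finding.

the rinsing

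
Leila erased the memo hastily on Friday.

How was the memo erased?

hastily

'hastily' marks the manner of the erasing event.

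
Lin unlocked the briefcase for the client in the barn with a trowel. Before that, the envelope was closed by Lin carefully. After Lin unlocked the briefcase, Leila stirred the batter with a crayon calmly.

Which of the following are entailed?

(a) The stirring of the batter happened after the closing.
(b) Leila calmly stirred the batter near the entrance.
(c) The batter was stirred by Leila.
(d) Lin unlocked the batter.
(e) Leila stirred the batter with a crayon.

(a), (c), (e)

(a) Entailed — the narrative places the closing before the stirring.
(b) Not entailed — 'near the entrance' adds information not in the original event.
(c) Entailed — dropping 'with a crayon', 'calmly' leaves a sub-description the original still satisfies.
(d) Not entailed — Lin unlocked the briefcase, not the batter; the batter belongs to the stirring event.
(e) Entailed — dropping 'calmly' leaves a sub-description the original still satisfies.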